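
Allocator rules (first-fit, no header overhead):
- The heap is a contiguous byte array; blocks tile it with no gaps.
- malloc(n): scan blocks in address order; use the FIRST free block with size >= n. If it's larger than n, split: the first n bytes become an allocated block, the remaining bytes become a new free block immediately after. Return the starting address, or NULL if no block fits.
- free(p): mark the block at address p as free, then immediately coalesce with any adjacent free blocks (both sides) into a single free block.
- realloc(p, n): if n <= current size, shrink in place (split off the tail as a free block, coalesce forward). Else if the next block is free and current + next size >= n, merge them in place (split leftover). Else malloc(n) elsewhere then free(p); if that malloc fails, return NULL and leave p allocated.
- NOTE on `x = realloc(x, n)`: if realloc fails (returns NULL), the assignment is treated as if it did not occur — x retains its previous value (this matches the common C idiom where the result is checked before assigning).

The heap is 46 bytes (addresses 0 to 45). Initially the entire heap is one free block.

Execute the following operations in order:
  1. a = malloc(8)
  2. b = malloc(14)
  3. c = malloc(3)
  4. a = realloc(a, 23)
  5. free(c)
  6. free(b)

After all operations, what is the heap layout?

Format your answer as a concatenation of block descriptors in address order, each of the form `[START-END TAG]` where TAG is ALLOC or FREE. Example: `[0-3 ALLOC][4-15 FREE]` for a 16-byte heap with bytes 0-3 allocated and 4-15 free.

Answer: [0-7 ALLOC][8-45 FREE]

Derivation:
Op 1: a = malloc(8) -> a = 0; heap: [0-7 ALLOC][8-45 FREE]
Op 2: b = malloc(14) -> b = 8; heap: [0-7 ALLOC][8-21 ALLOC][22-45 FREE]
Op 3: c = malloc(3) -> c = 22; heap: [0-7 ALLOC][8-21 ALLOC][22-24 ALLOC][25-45 FREE]
Op 4: a = realloc(a, 23) -> NULL (a unchanged); heap: [0-7 ALLOC][8-21 ALLOC][22-24 ALLOC][25-45 FREE]
Op 5: free(c) -> (freed c); heap: [0-7 ALLOC][8-21 ALLOC][22-45 FREE]
Op 6: free(b) -> (freed b); heap: [0-7 ALLOC][8-45 FREE]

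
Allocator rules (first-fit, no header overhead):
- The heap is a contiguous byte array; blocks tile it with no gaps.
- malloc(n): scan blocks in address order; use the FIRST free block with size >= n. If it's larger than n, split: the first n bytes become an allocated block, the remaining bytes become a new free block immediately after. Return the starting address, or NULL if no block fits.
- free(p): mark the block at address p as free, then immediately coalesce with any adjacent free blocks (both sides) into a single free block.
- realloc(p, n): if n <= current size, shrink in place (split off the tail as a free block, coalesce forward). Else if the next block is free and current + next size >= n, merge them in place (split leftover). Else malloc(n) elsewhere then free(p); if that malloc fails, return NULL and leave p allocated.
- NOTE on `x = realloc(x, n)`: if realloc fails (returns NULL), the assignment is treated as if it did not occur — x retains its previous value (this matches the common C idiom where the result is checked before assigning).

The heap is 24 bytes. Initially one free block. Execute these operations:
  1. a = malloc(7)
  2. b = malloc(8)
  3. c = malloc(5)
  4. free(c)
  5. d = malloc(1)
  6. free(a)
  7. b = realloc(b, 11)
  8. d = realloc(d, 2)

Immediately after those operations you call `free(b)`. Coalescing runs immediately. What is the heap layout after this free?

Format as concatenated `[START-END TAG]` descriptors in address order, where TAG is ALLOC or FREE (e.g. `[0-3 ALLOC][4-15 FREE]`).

Answer: [0-14 FREE][15-16 ALLOC][17-23 FREE]

Derivation:
Op 1: a = malloc(7) -> a = 0; heap: [0-6 ALLOC][7-23 FREE]
Op 2: b = malloc(8) -> b = 7; heap: [0-6 ALLOC][7-14 ALLOC][15-23 FREE]
Op 3: c = malloc(5) -> c = 15; heap: [0-6 ALLOC][7-14 ALLOC][15-19 ALLOC][20-23 FREE]
Op 4: free(c) -> (freed c); heap: [0-6 ALLOC][7-14 ALLOC][15-23 FREE]
Op 5: d = malloc(1) -> d = 15; heap: [0-6 ALLOC][7-14 ALLOC][15-15 ALLOC][16-23 FREE]
Op 6: free(a) -> (freed a); heap: [0-6 FREE][7-14 ALLOC][15-15 ALLOC][16-23 FREE]
Op 7: b = realloc(b, 11) -> NULL (b unchanged); heap: [0-6 FREE][7-14 ALLOC][15-15 ALLOC][16-23 FREE]
Op 8: d = realloc(d, 2) -> d = 15; heap: [0-6 FREE][7-14 ALLOC][15-16 ALLOC][17-23 FREE]
free(b): b = 7 -> block [7-14 ALLOC]; mark free, coalesce with adjacent free neighbors -> [0-14 FREE][15-16 ALLOC][17-23 FREE]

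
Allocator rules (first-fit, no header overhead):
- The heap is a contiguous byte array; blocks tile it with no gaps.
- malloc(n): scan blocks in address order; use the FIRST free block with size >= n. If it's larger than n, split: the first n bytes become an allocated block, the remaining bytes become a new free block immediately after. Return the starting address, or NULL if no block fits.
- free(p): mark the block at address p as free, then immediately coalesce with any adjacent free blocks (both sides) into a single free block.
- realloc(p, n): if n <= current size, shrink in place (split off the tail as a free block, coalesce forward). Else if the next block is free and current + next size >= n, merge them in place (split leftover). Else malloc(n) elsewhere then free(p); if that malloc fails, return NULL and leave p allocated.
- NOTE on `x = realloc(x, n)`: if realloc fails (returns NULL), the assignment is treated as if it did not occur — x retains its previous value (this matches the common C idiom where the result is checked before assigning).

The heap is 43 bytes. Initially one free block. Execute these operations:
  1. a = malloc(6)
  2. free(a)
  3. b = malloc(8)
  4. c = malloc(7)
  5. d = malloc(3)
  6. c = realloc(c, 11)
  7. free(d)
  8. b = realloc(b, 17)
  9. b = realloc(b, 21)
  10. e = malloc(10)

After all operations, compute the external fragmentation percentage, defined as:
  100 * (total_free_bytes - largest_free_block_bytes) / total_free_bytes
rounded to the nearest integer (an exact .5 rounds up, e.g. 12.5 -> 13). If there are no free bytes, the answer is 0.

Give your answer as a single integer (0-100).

Op 1: a = malloc(6) -> a = 0; heap: [0-5 ALLOC][6-42 FREE]
Op 2: free(a) -> (freed a); heap: [0-42 FREE]
Op 3: b = malloc(8) -> b = 0; heap: [0-7 ALLOC][8-42 FREE]
Op 4: c = malloc(7) -> c = 8; heap: [0-7 ALLOC][8-14 ALLOC][15-42 FREE]
Op 5: d = malloc(3) -> d = 15; heap: [0-7 ALLOC][8-14 ALLOC][15-17 ALLOC][18-42 FREE]
Op 6: c = realloc(c, 11) -> c = 18; heap: [0-7 ALLOC][8-14 FREE][15-17 ALLOC][18-28 ALLOC][29-42 FREE]
Op 7: free(d) -> (freed d); heap: [0-7 ALLOC][8-17 FREE][18-28 ALLOC][29-42 FREE]
Op 8: b = realloc(b, 17) -> b = 0; heap: [0-16 ALLOC][17-17 FREE][18-28 ALLOC][29-42 FREE]
Op 9: b = realloc(b, 21) -> NULL (b unchanged); heap: [0-16 ALLOC][17-17 FREE][18-28 ALLOC][29-42 FREE]
Op 10: e = malloc(10) -> e = 29; heap: [0-16 ALLOC][17-17 FREE][18-28 ALLOC][29-38 ALLOC][39-42 FREE]
Free blocks: [1 4] total_free=5 largest=4 -> 100*(5-4)/5 = 100/5 = 20

Answer: 20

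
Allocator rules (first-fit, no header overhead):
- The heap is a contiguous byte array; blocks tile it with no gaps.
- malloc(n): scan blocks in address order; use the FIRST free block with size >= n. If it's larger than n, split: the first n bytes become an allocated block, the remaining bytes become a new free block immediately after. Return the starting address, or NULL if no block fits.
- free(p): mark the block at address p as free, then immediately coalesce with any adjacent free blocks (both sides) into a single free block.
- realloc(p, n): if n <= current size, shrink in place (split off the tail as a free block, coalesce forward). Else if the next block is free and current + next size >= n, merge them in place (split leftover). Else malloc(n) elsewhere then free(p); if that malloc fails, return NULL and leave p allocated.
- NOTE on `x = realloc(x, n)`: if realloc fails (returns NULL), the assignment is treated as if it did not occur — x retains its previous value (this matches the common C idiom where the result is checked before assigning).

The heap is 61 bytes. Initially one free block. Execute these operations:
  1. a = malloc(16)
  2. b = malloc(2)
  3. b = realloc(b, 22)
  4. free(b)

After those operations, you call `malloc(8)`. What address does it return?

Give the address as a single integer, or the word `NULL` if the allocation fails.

Op 1: a = malloc(16) -> a = 0; heap: [0-15 ALLOC][16-60 FREE]
Op 2: b = malloc(2) -> b = 16; heap: [0-15 ALLOC][16-17 ALLOC][18-60 FREE]
Op 3: b = realloc(b, 22) -> b = 16; heap: [0-15 ALLOC][16-37 ALLOC][38-60 FREE]
Op 4: free(b) -> (freed b); heap: [0-15 ALLOC][16-60 FREE]
malloc(8): first-fit scan over [0-15 ALLOC][16-60 FREE] -> 16

Answer: 16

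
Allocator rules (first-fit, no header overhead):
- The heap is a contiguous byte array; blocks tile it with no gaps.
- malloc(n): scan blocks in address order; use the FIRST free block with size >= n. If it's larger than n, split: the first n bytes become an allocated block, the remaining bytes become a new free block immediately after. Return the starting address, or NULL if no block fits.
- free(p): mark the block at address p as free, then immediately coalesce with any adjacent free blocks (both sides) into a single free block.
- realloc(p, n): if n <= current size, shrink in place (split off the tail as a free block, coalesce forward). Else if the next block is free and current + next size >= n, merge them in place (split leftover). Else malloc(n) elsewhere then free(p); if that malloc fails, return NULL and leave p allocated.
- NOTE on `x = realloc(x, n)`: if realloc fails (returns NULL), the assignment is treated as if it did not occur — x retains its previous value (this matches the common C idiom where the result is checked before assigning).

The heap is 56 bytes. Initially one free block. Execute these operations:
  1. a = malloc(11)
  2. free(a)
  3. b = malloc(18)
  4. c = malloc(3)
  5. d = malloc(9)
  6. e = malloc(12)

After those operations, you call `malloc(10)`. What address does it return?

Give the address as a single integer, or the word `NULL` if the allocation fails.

Answer: 42

Derivation:
Op 1: a = malloc(11) -> a = 0; heap: [0-10 ALLOC][11-55 FREE]
Op 2: free(a) -> (freed a); heap: [0-55 FREE]
Op 3: b = malloc(18) -> b = 0; heap: [0-17 ALLOC][18-55 FREE]
Op 4: c = malloc(3) -> c = 18; heap: [0-17 ALLOC][18-20 ALLOC][21-55 FREE]
Op 5: d = malloc(9) -> d = 21; heap: [0-17 ALLOC][18-20 ALLOC][21-29 ALLOC][30-55 FREE]
Op 6: e = malloc(12) -> e = 30; heap: [0-17 ALLOC][18-20 ALLOC][21-29 ALLOC][30-41 ALLOC][42-55 FREE]
malloc(10): first-fit scan over [0-17 ALLOC][18-20 ALLOC][21-29 ALLOC][30-41 ALLOC][42-55 FREE] -> 42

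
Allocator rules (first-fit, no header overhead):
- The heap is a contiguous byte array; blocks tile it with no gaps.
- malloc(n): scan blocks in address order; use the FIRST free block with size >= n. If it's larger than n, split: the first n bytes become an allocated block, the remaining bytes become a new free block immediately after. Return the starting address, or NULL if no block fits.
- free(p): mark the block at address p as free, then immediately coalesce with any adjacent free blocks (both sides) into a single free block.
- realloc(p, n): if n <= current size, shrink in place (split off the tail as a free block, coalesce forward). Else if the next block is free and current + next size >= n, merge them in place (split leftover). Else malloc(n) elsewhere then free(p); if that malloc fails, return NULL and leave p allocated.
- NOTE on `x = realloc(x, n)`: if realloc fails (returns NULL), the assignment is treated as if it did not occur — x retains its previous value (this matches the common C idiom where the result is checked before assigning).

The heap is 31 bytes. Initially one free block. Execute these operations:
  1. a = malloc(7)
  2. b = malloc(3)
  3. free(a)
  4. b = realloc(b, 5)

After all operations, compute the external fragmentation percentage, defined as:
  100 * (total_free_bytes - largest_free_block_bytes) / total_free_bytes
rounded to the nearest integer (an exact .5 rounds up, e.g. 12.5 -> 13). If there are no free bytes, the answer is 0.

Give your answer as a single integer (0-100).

Op 1: a = malloc(7) -> a = 0; heap: [0-6 ALLOC][7-30 FREE]
Op 2: b = malloc(3) -> b = 7; heap: [0-6 ALLOC][7-9 ALLOC][10-30 FREE]
Op 3: free(a) -> (freed a); heap: [0-6 FREE][7-9 ALLOC][10-30 FREE]
Op 4: b = realloc(b, 5) -> b = 7; heap: [0-6 FREE][7-11 ALLOC][12-30 FREE]
Free blocks: [7 19] total_free=26 largest=19 -> 100*(26-19)/26 = 700/26 ≈ 26.923 -> rounds to 27

Answer: 27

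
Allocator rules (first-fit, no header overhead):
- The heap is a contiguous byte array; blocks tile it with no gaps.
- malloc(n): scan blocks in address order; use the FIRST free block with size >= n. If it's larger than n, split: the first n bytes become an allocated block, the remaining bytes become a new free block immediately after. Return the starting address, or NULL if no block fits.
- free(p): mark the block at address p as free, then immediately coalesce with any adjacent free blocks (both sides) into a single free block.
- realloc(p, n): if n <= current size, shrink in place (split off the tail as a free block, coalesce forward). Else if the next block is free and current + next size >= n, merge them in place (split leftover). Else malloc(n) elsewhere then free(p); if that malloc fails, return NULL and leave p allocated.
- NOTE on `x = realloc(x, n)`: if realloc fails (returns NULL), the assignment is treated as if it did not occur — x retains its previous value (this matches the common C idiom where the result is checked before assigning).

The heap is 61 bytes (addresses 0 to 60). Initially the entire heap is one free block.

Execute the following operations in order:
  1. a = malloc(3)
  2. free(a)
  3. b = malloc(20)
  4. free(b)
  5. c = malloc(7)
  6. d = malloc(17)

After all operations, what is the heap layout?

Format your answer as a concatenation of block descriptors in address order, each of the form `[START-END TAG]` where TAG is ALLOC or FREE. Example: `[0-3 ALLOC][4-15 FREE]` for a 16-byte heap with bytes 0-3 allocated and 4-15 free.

Op 1: a = malloc(3) -> a = 0; heap: [0-2 ALLOC][3-60 FREE]
Op 2: free(a) -> (freed a); heap: [0-60 FREE]
Op 3: b = malloc(20) -> b = 0; heap: [0-19 ALLOC][20-60 FREE]
Op 4: free(b) -> (freed b); heap: [0-60 FREE]
Op 5: c = malloc(7) -> c = 0; heap: [0-6 ALLOC][7-60 FREE]
Op 6: d = malloc(17) -> d = 7; heap: [0-6 ALLOC][7-23 ALLOC][24-60 FREE]

Answer: [0-6 ALLOC][7-23 ALLOC][24-60 FREE]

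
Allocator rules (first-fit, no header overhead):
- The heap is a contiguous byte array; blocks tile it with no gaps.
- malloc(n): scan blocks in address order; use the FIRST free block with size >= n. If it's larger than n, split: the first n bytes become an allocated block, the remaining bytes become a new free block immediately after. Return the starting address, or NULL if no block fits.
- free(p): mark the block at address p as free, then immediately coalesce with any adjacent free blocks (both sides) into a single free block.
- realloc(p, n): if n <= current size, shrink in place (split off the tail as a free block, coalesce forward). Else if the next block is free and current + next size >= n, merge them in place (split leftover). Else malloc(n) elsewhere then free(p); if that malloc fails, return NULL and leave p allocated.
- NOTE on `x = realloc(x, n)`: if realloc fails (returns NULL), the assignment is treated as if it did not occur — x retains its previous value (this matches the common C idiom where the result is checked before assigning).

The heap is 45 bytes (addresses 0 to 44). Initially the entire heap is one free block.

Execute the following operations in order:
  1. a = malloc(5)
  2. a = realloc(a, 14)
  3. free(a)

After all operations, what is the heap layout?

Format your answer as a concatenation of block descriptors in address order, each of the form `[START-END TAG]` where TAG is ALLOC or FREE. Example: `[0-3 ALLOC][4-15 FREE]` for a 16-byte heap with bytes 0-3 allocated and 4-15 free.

Op 1: a = malloc(5) -> a = 0; heap: [0-4 ALLOC][5-44 FREE]
Op 2: a = realloc(a, 14) -> a = 0; heap: [0-13 ALLOC][14-44 FREE]
Op 3: free(a) -> (freed a); heap: [0-44 FREE]

Answer: [0-44 FREE]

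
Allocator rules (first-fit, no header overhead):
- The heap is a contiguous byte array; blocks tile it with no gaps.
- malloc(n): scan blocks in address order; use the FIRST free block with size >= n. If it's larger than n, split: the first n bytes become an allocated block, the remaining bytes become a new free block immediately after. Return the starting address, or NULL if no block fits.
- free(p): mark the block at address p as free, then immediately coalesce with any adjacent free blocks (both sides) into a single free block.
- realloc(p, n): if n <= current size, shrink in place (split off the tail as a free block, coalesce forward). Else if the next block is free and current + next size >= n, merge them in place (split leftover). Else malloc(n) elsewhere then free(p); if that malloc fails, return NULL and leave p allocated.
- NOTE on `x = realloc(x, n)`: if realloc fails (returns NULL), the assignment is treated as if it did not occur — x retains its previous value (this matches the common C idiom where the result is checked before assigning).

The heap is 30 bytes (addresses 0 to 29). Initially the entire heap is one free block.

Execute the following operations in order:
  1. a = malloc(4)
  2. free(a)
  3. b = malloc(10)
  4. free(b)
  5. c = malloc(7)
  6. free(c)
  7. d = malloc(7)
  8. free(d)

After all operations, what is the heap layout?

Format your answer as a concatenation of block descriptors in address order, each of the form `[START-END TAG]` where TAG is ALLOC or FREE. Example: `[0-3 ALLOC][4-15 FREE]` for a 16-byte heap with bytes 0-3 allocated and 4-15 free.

Answer: [0-29 FREE]

Derivation:
Op 1: a = malloc(4) -> a = 0; heap: [0-3 ALLOC][4-29 FREE]
Op 2: free(a) -> (freed a); heap: [0-29 FREE]
Op 3: b = malloc(10) -> b = 0; heap: [0-9 ALLOC][10-29 FREE]
Op 4: free(b) -> (freed b); heap: [0-29 FREE]
Op 5: c = malloc(7) -> c = 0; heap: [0-6 ALLOC][7-29 FREE]
Op 6: free(c) -> (freed c); heap: [0-29 FREE]
Op 7: d = malloc(7) -> d = 0; heap: [0-6 ALLOC][7-29 FREE]
Op 8: free(d) -> (freed d); heap: [0-29 FREE]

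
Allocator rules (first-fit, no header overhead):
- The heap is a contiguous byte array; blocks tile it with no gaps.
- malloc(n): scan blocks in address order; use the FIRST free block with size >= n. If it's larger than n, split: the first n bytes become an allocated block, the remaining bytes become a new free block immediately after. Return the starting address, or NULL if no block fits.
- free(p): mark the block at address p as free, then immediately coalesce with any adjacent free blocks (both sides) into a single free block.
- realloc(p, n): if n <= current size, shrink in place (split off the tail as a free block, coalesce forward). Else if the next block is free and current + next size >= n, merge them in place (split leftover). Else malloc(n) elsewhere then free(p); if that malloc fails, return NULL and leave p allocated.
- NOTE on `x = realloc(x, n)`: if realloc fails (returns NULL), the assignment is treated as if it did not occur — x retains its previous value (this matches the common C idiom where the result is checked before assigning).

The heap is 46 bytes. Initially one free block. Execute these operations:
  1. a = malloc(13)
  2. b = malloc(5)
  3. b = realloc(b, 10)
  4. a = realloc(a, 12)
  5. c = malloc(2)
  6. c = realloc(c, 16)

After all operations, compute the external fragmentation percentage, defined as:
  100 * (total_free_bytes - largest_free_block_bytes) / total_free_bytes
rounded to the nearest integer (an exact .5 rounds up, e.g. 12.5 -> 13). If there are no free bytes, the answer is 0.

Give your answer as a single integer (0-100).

Op 1: a = malloc(13) -> a = 0; heap: [0-12 ALLOC][13-45 FREE]
Op 2: b = malloc(5) -> b = 13; heap: [0-12 ALLOC][13-17 ALLOC][18-45 FREE]
Op 3: b = realloc(b, 10) -> b = 13; heap: [0-12 ALLOC][13-22 ALLOC][23-45 FREE]
Op 4: a = realloc(a, 12) -> a = 0; heap: [0-11 ALLOC][12-12 FREE][13-22 ALLOC][23-45 FREE]
Op 5: c = malloc(2) -> c = 23; heap: [0-11 ALLOC][12-12 FREE][13-22 ALLOC][23-24 ALLOC][25-45 FREE]
Op 6: c = realloc(c, 16) -> c = 23; heap: [0-11 ALLOC][12-12 FREE][13-22 ALLOC][23-38 ALLOC][39-45 FREE]
Free blocks: [1 7] total_free=8 largest=7 -> 100*(8-7)/8 = 100/8 = 12.5 -> rounds to 13

Answer: 13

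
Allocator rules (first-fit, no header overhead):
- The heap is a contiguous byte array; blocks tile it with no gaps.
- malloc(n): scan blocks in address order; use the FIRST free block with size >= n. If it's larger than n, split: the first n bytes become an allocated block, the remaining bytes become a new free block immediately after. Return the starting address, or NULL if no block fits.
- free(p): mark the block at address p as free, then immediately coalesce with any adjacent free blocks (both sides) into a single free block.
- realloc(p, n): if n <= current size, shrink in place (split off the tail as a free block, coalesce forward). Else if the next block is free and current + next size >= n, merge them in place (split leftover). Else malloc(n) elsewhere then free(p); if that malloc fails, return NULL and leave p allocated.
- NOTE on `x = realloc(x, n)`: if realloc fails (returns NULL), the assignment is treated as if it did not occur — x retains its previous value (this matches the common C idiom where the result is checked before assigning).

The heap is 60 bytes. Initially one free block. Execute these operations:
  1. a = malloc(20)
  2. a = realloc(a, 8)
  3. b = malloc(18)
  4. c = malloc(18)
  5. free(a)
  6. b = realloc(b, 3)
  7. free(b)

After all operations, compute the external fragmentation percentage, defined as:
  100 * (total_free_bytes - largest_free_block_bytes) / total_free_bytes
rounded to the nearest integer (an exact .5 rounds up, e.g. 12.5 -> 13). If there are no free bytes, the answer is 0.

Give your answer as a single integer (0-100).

Op 1: a = malloc(20) -> a = 0; heap: [0-19 ALLOC][20-59 FREE]
Op 2: a = realloc(a, 8) -> a = 0; heap: [0-7 ALLOC][8-59 FREE]
Op 3: b = malloc(18) -> b = 8; heap: [0-7 ALLOC][8-25 ALLOC][26-59 FREE]
Op 4: c = malloc(18) -> c = 26; heap: [0-7 ALLOC][8-25 ALLOC][26-43 ALLOC][44-59 FREE]
Op 5: free(a) -> (freed a); heap: [0-7 FREE][8-25 ALLOC][26-43 ALLOC][44-59 FREE]
Op 6: b = realloc(b, 3) -> b = 8; heap: [0-7 FREE][8-10 ALLOC][11-25 FREE][26-43 ALLOC][44-59 FREE]
Op 7: free(b) -> (freed b); heap: [0-25 FREE][26-43 ALLOC][44-59 FREE]
Free blocks: [26 16] total_free=42 largest=26 -> 100*(42-26)/42 = 1600/42 ≈ 38.095 -> rounds to 38

Answer: 38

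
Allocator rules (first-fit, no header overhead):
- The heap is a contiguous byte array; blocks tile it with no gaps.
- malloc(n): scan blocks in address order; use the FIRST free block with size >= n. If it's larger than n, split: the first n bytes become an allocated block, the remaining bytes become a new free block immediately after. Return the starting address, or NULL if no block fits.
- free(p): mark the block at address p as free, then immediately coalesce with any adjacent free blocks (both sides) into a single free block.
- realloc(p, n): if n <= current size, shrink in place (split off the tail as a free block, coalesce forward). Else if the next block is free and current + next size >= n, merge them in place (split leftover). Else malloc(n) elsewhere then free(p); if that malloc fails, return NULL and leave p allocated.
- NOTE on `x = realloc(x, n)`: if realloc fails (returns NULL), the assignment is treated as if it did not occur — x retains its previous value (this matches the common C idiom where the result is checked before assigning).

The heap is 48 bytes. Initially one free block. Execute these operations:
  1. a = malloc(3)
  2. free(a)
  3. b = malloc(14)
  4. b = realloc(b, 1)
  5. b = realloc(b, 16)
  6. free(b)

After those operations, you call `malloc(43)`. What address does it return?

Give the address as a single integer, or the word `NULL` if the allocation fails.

Answer: 0

Derivation:
Op 1: a = malloc(3) -> a = 0; heap: [0-2 ALLOC][3-47 FREE]
Op 2: free(a) -> (freed a); heap: [0-47 FREE]
Op 3: b = malloc(14) -> b = 0; heap: [0-13 ALLOC][14-47 FREE]
Op 4: b = realloc(b, 1) -> b = 0; heap: [0-0 ALLOC][1-47 FREE]
Op 5: b = realloc(b, 16) -> b = 0; heap: [0-15 ALLOC][16-47 FREE]
Op 6: free(b) -> (freed b); heap: [0-47 FREE]
malloc(43): first-fit scan over [0-47 FREE] -> 0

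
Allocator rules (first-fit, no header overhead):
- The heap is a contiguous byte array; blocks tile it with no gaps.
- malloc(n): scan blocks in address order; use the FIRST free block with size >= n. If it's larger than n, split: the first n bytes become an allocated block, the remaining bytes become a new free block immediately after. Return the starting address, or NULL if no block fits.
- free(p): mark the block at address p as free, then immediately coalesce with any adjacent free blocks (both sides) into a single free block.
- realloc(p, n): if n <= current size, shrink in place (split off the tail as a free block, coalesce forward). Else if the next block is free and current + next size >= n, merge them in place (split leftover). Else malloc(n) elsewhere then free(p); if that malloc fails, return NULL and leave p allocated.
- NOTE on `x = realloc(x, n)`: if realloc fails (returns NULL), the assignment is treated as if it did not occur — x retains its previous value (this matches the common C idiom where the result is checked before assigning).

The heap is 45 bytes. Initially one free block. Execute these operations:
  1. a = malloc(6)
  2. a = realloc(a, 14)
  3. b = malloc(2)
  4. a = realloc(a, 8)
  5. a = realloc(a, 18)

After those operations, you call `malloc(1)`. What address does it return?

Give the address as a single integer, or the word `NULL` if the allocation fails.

Answer: 0

Derivation:
Op 1: a = malloc(6) -> a = 0; heap: [0-5 ALLOC][6-44 FREE]
Op 2: a = realloc(a, 14) -> a = 0; heap: [0-13 ALLOC][14-44 FREE]
Op 3: b = malloc(2) -> b = 14; heap: [0-13 ALLOC][14-15 ALLOC][16-44 FREE]
Op 4: a = realloc(a, 8) -> a = 0; heap: [0-7 ALLOC][8-13 FREE][14-15 ALLOC][16-44 FREE]
Op 5: a = realloc(a, 18) -> a = 16; heap: [0-13 FREE][14-15 ALLOC][16-33 ALLOC][34-44 FREE]
malloc(1): first-fit scan over [0-13 FREE][14-15 ALLOC][16-33 ALLOC][34-44 FREE] -> 0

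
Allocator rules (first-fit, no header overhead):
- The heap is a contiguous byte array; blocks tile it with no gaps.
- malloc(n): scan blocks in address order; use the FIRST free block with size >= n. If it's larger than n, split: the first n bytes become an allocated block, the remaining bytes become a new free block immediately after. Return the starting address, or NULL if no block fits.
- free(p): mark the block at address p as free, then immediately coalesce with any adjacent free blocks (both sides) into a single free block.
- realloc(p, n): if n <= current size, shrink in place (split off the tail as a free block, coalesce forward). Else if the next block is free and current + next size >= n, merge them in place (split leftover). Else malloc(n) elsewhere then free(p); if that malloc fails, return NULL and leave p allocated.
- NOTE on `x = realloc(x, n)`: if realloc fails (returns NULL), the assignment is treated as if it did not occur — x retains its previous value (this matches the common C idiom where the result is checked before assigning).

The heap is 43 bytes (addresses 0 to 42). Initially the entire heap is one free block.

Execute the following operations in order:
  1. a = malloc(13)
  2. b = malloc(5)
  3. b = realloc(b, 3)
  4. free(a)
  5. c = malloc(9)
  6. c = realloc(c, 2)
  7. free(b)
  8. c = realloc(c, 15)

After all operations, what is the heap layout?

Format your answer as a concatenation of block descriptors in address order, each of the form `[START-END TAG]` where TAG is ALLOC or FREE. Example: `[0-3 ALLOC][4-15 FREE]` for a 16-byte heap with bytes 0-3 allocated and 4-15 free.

Answer: [0-14 ALLOC][15-42 FREE]

Derivation:
Op 1: a = malloc(13) -> a = 0; heap: [0-12 ALLOC][13-42 FREE]
Op 2: b = malloc(5) -> b = 13; heap: [0-12 ALLOC][13-17 ALLOC][18-42 FREE]
Op 3: b = realloc(b, 3) -> b = 13; heap: [0-12 ALLOC][13-15 ALLOC][16-42 FREE]
Op 4: free(a) -> (freed a); heap: [0-12 FREE][13-15 ALLOC][16-42 FREE]
Op 5: c = malloc(9) -> c = 0; heap: [0-8 ALLOC][9-12 FREE][13-15 ALLOC][16-42 FREE]
Op 6: c = realloc(c, 2) -> c = 0; heap: [0-1 ALLOC][2-12 FREE][13-15 ALLOC][16-42 FREE]
Op 7: free(b) -> (freed b); heap: [0-1 ALLOC][2-42 FREE]
Op 8: c = realloc(c, 15) -> c = 0; heap: [0-14 ALLOC][15-42 FREE]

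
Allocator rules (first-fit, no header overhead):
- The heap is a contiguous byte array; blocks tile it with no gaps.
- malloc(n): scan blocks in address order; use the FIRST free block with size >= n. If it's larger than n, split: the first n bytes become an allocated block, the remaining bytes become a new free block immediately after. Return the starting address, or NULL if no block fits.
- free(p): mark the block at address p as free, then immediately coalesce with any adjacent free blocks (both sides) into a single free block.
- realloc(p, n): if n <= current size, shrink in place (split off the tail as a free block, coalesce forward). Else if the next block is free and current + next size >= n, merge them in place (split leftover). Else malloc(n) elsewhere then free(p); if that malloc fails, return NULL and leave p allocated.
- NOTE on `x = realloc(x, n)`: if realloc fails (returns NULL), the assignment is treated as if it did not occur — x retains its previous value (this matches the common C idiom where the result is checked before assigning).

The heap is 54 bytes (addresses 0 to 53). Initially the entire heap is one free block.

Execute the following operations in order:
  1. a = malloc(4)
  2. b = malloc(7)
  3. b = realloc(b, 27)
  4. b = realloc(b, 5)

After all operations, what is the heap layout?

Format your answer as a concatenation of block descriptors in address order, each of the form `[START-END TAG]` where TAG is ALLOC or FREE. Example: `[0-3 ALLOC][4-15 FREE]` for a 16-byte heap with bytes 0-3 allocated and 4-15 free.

Op 1: a = malloc(4) -> a = 0; heap: [0-3 ALLOC][4-53 FREE]
Op 2: b = malloc(7) -> b = 4; heap: [0-3 ALLOC][4-10 ALLOC][11-53 FREE]
Op 3: b = realloc(b, 27) -> b = 4; heap: [0-3 ALLOC][4-30 ALLOC][31-53 FREE]
Op 4: b = realloc(b, 5) -> b = 4; heap: [0-3 ALLOC][4-8 ALLOC][9-53 FREE]

Answer: [0-3 ALLOC][4-8 ALLOC][9-53 FREE]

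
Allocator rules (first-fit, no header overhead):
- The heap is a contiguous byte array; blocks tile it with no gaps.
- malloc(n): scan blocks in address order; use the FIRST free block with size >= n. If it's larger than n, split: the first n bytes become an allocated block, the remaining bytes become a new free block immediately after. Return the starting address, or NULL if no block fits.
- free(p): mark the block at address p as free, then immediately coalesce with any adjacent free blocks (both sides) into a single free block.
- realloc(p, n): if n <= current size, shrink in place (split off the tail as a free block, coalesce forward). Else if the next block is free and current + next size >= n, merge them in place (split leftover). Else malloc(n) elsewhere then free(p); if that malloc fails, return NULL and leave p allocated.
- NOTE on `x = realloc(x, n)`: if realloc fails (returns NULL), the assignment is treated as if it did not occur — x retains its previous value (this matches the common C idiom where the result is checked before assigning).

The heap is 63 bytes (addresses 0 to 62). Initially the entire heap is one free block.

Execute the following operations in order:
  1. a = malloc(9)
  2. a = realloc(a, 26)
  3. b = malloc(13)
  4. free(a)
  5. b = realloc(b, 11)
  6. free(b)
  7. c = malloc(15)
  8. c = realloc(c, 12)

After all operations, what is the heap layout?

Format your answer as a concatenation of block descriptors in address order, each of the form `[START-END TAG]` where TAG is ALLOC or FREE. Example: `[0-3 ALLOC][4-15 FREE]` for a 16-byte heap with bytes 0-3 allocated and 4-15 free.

Op 1: a = malloc(9) -> a = 0; heap: [0-8 ALLOC][9-62 FREE]
Op 2: a = realloc(a, 26) -> a = 0; heap: [0-25 ALLOC][26-62 FREE]
Op 3: b = malloc(13) -> b = 26; heap: [0-25 ALLOC][26-38 ALLOC][39-62 FREE]
Op 4: free(a) -> (freed a); heap: [0-25 FREE][26-38 ALLOC][39-62 FREE]
Op 5: b = realloc(b, 11) -> b = 26; heap: [0-25 FREE][26-36 ALLOC][37-62 FREE]
Op 6: free(b) -> (freed b); heap: [0-62 FREE]
Op 7: c = malloc(15) -> c = 0; heap: [0-14 ALLOC][15-62 FREE]
Op 8: c = realloc(c, 12) -> c = 0; heap: [0-11 ALLOC][12-62 FREE]

Answer: [0-11 ALLOC][12-62 FREE]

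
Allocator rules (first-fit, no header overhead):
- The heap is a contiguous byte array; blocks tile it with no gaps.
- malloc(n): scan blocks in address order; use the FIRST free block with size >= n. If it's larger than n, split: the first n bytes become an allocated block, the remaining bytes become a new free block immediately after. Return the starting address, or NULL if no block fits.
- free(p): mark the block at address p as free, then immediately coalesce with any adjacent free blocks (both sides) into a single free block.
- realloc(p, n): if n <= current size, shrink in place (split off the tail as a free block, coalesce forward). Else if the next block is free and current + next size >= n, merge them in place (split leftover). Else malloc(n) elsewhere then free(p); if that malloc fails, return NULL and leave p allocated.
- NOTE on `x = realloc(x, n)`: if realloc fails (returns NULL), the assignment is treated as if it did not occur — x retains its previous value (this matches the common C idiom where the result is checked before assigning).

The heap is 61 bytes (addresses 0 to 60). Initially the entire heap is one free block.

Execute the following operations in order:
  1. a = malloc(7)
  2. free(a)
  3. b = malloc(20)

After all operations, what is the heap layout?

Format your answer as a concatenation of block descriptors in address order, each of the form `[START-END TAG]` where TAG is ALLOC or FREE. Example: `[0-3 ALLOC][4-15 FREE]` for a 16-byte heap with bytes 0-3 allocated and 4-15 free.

Op 1: a = malloc(7) -> a = 0; heap: [0-6 ALLOC][7-60 FREE]
Op 2: free(a) -> (freed a); heap: [0-60 FREE]
Op 3: b = malloc(20) -> b = 0; heap: [0-19 ALLOC][20-60 FREE]

Answer: [0-19 ALLOC][20-60 FREE]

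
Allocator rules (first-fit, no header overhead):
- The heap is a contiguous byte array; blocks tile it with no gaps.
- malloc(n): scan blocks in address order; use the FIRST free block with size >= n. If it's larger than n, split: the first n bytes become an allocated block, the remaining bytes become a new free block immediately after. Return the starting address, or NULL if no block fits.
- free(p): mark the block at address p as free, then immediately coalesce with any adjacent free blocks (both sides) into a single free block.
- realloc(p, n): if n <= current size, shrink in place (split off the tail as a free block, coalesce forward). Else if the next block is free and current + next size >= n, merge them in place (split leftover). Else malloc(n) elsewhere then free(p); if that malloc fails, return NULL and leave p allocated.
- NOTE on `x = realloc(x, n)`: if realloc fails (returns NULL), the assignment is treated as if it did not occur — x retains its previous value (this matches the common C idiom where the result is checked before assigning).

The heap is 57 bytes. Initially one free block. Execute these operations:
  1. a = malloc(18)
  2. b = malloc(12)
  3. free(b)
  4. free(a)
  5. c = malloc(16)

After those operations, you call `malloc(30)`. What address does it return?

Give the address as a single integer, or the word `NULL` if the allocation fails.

Op 1: a = malloc(18) -> a = 0; heap: [0-17 ALLOC][18-56 FREE]
Op 2: b = malloc(12) -> b = 18; heap: [0-17 ALLOC][18-29 ALLOC][30-56 FREE]
Op 3: free(b) -> (freed b); heap: [0-17 ALLOC][18-56 FREE]
Op 4: free(a) -> (freed a); heap: [0-56 FREE]
Op 5: c = malloc(16) -> c = 0; heap: [0-15 ALLOC][16-56 FREE]
malloc(30): first-fit scan over [0-15 ALLOC][16-56 FREE] -> 16

Answer: 16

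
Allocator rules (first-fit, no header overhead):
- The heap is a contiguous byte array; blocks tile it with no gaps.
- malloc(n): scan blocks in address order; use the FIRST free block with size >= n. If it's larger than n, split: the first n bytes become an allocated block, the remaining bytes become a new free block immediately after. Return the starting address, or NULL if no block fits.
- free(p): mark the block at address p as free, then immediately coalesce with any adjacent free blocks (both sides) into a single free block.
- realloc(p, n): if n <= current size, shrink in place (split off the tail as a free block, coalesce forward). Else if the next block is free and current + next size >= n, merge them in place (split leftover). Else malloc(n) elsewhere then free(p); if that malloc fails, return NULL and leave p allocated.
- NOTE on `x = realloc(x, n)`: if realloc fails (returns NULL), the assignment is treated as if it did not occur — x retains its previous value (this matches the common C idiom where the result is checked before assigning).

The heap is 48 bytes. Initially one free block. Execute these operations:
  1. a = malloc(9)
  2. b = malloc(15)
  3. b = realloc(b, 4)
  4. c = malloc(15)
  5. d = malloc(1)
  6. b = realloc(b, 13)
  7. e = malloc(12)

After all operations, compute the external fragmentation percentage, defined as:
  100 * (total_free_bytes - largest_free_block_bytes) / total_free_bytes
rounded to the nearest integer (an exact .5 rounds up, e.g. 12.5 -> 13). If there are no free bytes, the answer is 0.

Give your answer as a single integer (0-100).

Answer: 40

Derivation:
Op 1: a = malloc(9) -> a = 0; heap: [0-8 ALLOC][9-47 FREE]
Op 2: b = malloc(15) -> b = 9; heap: [0-8 ALLOC][9-23 ALLOC][24-47 FREE]
Op 3: b = realloc(b, 4) -> b = 9; heap: [0-8 ALLOC][9-12 ALLOC][13-47 FREE]
Op 4: c = malloc(15) -> c = 13; heap: [0-8 ALLOC][9-12 ALLOC][13-27 ALLOC][28-47 FREE]
Op 5: d = malloc(1) -> d = 28; heap: [0-8 ALLOC][9-12 ALLOC][13-27 ALLOC][28-28 ALLOC][29-47 FREE]
Op 6: b = realloc(b, 13) -> b = 29; heap: [0-8 ALLOC][9-12 FREE][13-27 ALLOC][28-28 ALLOC][29-41 ALLOC][42-47 FREE]
Op 7: e = malloc(12) -> e = NULL; heap: [0-8 ALLOC][9-12 FREE][13-27 ALLOC][28-28 ALLOC][29-41 ALLOC][42-47 FREE]
Free blocks: [4 6] total_free=10 largest=6 -> 100*(10-6)/10 = 400/10 = 40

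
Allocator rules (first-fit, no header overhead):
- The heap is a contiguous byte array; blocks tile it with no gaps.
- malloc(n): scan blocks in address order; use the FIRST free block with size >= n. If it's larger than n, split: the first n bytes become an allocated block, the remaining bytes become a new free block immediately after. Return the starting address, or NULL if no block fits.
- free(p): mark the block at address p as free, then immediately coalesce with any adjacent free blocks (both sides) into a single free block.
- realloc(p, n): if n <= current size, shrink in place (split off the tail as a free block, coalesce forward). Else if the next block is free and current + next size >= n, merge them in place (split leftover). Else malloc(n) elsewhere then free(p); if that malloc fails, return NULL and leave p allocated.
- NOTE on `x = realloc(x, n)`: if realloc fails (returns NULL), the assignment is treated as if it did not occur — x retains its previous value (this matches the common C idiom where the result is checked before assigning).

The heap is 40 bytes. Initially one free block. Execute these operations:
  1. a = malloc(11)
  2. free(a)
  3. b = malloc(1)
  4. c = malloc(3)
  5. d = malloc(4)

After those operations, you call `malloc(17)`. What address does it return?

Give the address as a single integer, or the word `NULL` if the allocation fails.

Answer: 8

Derivation:
Op 1: a = malloc(11) -> a = 0; heap: [0-10 ALLOC][11-39 FREE]
Op 2: free(a) -> (freed a); heap: [0-39 FREE]
Op 3: b = malloc(1) -> b = 0; heap: [0-0 ALLOC][1-39 FREE]
Op 4: c = malloc(3) -> c = 1; heap: [0-0 ALLOC][1-3 ALLOC][4-39 FREE]
Op 5: d = malloc(4) -> d = 4; heap: [0-0 ALLOC][1-3 ALLOC][4-7 ALLOC][8-39 FREE]
malloc(17): first-fit scan over [0-0 ALLOC][1-3 ALLOC][4-7 ALLOC][8-39 FREE] -> 8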